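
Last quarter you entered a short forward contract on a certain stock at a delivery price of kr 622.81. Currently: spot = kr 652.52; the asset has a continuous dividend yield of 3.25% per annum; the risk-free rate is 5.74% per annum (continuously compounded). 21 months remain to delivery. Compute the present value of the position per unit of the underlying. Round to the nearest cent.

Current fair forward for the remaining 21 months: F = S·e^((r − q)·T), (r − q) = 0.0574 − 0.0325 = 0.0249
F = 652.52 · e^(0.0249 × 21/12) = 652.52 × 1.044538 = 681.5819
Value of long forward = (F − K)·e^(−rT) = (681.5819 − 622.81) · e^(−0.0574·21/12)
= 58.7719 × 0.904430 = 53.16
Short position value = −(long value) = -kr 53.16

-kr 53.16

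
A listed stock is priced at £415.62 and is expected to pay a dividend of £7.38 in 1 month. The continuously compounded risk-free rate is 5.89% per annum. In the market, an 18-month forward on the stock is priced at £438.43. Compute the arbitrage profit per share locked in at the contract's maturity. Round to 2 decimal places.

£7.56 per share

PV(dividends) I = 7.38·e^(−0.0589·1/12) = 7.3439
Fair forward F* = (S − I)·e^(rT) = (415.62 − 7.3439)·e^0.088350 = 408.2761 × 1.092370 = 445.9886
Market £438.43 < fair 445.9886: forward underpriced → reverse cash-and-carry (short the stock, invest proceeds at r, pay the dividends, go long the forward).
Profit at T = |F_mkt − F*| = |438.43 − 445.9886| = £7.56 per share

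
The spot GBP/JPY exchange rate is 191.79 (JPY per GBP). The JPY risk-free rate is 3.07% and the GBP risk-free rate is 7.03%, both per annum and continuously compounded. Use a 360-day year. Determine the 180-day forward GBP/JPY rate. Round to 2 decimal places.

F = S·e^((r_JPY − r_GBP)T) = 191.79 · e^((0.0307 − 0.0703) × 180/360)
= 191.79 · e^-0.019800 = 191.79 × 0.980395
F = 188.03 JPY per GBP

188.03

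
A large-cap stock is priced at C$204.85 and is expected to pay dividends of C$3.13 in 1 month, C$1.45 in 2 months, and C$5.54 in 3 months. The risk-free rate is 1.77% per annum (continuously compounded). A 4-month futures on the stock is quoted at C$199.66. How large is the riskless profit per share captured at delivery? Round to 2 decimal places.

PV(dividends) I = 3.13·e^(−0.0177·1/12) + 1.45·e^(−0.0177·2/12) + 5.54·e^(−0.0177·3/12) = 10.0867
Fair futures F* = (S − I)·e^(rT) = (204.85 − 10.0867)·e^0.005900 = 194.7633 × 1.005917 = 195.9157
Market C$199.66 > fair 195.9157: forward overpriced → cash-and-carry (borrow at r, buy the stock and collect the dividends, short the forward).
Profit at T = |F_mkt − F*| = |199.66 − 195.9157| = C$3.74 per share

C$3.74 per share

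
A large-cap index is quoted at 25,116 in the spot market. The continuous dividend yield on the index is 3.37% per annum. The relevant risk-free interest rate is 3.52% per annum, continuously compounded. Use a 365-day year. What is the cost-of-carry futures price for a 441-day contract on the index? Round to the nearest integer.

25,162

F = S·e^((r − q)T) = 25116 · e^((0.0352 − 0.0337) × 441/365)
= 25116 · e^0.001812 = 25116 × 1.001814
F = 25,162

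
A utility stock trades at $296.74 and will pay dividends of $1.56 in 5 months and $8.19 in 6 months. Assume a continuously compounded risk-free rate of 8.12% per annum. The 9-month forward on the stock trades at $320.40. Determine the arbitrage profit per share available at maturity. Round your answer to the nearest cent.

PV(dividends) I = 1.56·e^(−0.0812·5/12) + 8.19·e^(−0.0812·6/12) = 9.3722
Fair forward F* = (S − I)·e^(rT) = (296.74 − 9.3722)·e^0.060900 = 287.3678 × 1.062793 = 305.4125
Market $320.40 > fair 305.4125: forward overpriced → cash-and-carry (borrow at r, buy the stock and collect the dividends, short the forward).
Profit at T = |F_mkt − F*| = |320.40 − 305.4125| = $14.99 per share

$14.99 per share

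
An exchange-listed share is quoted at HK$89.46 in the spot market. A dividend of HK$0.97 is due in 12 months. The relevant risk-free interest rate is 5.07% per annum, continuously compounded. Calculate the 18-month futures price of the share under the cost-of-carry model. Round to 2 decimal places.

PV(dividends) I = 0.97·e^(−0.0507·12/12)
I = 0.9220
F = (S − I)·e^(rT) = (89.46 − 0.9220) · e^(0.0507·18/12)
= 88.5380 · e^0.076050 = 88.5380 × 1.079017 = HK$95.53

HK$95.53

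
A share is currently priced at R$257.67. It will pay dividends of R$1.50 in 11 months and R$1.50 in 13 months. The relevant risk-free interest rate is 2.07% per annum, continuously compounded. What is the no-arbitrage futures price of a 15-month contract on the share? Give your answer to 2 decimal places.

PV(dividends) I = 1.50·e^(−0.0207·11/12) + 1.50·e^(−0.0207·13/12)
I = 1.4718 + 1.4667 = 2.9385
F = (S − I)·e^(rT) = (257.67 − 2.9385) · e^(0.0207·15/12)
= 254.7315 · e^0.025875 = 254.7315 × 1.026213 = R$261.41

R$261.41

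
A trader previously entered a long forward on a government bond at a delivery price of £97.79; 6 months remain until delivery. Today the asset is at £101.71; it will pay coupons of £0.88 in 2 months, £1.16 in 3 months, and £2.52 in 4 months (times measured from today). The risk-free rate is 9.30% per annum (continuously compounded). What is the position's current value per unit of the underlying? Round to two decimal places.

PV(remaining coupons) I = 0.88·e^(−0.0930·2/12) + 1.16·e^(−0.0930·3/12) + 2.52·e^(−0.0930·4/12) = 4.4429
Current forward F = (S − I)·e^(rT) = (101.71 − 4.4429)·e^(0.0930·6/12) = 97.2671 × 1.047598 = 101.8968
Value (long) = (F − K)·e^(−rT) = (101.8968 − 97.79) × 0.954565 = 3.9202
Value = £3.92

£3.92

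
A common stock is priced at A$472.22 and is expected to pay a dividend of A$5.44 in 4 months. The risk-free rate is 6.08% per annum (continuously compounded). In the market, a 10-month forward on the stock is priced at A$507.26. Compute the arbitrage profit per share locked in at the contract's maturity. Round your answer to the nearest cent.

A$16.11 per share

PV(dividends) I = 5.44·e^(−0.0608·4/12) = 5.3309
Fair forward F* = (S − I)·e^(rT) = (472.22 − 5.3309)·e^0.050667 = 466.8891 × 1.051973 = 491.1547
Market A$507.26 > fair 491.1547: forward overpriced → cash-and-carry (borrow at r, buy the stock and collect the dividends, short the forward).
Profit at T = |F_mkt − F*| = |507.26 − 491.1547| = A$16.11 per share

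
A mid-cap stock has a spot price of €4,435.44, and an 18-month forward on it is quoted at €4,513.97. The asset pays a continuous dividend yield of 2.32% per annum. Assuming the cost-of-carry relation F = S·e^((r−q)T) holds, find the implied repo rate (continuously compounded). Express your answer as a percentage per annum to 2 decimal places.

From F = S·e^((r−q)T): (r − q) = ln(F/S)/T
ln(4513.97/4435.44) = ln(1.017705) = 0.017550
(r − q) = 0.017550 / (18/12) = 0.011700
r = ln(F/S)/T + q = 0.011700 + 0.0232 = 0.034900
r = 3.49%

3.49%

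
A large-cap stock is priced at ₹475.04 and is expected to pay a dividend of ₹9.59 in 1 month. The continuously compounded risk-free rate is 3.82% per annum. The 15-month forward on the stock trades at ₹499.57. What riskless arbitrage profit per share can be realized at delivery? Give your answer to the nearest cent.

PV(dividends) I = 9.59·e^(−0.0382·1/12) = 9.5595
Fair forward F* = (S − I)·e^(rT) = (475.04 − 9.5595)·e^0.047750 = 465.4805 × 1.048908 = 488.2462
Market ₹499.57 > fair 488.2462: forward overpriced → cash-and-carry (borrow at r, buy the stock and collect the dividends, short the forward).
Profit at T = |F_mkt − F*| = |499.57 − 488.2462| = ₹11.32 per share

₹11.32 per share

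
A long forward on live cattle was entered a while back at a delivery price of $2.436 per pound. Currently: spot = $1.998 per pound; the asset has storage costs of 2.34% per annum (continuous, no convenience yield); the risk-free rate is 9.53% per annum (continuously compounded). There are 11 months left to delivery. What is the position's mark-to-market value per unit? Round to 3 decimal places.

Current fair forward for the remaining 11 months: F = S·e^((r + u)·T), (r + u) = 0.0953 + 0.0234 = 0.1187
F = 1.998 · e^(0.1187 × 11/12) = 1.998 × 1.114949 = 2.2277
Value of long forward = (F − K)·e^(−rT) = (2.2277 − 2.436) · e^(−0.0953·11/12)
= -0.2083 × 0.916349 = -0.191

-$0.191 per pound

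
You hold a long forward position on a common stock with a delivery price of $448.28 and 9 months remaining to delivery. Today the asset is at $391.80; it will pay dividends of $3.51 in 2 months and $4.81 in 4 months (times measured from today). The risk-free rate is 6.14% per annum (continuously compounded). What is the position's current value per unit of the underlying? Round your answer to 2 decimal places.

PV(remaining dividends) I = 3.51·e^(−0.0614·2/12) + 4.81·e^(−0.0614·4/12) = 8.1868
Current forward F = (S − I)·e^(rT) = (391.80 − 8.1868)·e^(0.0614·9/12) = 383.6132 × 1.047127 = 401.6917
Value (long) = (F − K)·e^(−rT) = (401.6917 − 448.28) × 0.954994 = -44.4915
Value = -$44.49

-$44.49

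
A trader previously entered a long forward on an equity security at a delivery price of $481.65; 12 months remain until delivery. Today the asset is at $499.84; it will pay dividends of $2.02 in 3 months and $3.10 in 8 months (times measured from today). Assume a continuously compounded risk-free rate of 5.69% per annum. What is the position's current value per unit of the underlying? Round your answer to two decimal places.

$39.85

PV(remaining dividends) I = 2.02·e^(−0.0569·3/12) + 3.10·e^(−0.0569·8/12) = 4.9761
Current forward F = (S − I)·e^(rT) = (499.84 − 4.9761)·e^(0.0569·12/12) = 494.8639 × 1.058550 = 523.8382
Value (long) = (F − K)·e^(−rT) = (523.8382 − 481.65) × 0.944689 = 39.8547
Value = $39.85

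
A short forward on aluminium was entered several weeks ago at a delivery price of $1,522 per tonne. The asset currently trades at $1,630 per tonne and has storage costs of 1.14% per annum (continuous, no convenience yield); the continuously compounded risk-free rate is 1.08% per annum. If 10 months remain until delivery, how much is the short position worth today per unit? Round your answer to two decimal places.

-$137.20 per tonne

Current fair forward for the remaining 10 months: F = S·e^((r + u)·T), (r + u) = 0.0108 + 0.0114 = 0.0222
F = 1630 · e^(0.0222 × 10/12) = 1630 × 1.01867219 = 1660.4357
Value of long forward = (F − K)·e^(−rT) = (1660.4357 − 1522) · e^(−0.0108·10/12)
= 138.4357 × 0.99104038 = 137.20
Short position value = −(long value) = -$137.20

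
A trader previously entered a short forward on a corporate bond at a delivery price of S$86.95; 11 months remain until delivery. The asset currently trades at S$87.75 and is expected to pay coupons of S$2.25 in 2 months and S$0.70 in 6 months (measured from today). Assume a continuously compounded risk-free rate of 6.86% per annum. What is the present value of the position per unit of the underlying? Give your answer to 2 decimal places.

PV(remaining coupons) I = 2.25·e^(−0.0686·2/12) + 0.70·e^(−0.0686·6/12) = 2.9008
Current forward F = (S − I)·e^(rT) = (87.75 − 2.9008)·e^(0.0686·11/12) = 84.8492 × 1.064903 = 90.3562
Value (long) = (F − K)·e^(−rT) = (90.3562 − 86.95) × 0.939053 = 3.1986
Short position value = −(long value) = -S$3.20

-S$3.20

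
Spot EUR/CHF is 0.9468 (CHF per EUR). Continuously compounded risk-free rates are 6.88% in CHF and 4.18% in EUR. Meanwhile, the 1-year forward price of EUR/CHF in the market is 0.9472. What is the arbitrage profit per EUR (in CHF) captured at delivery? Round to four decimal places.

Fair forward: F* = S·e^(carry·T), with carry = (r_CHF − r_EUR) = 0.0688 − 0.0418 = 0.0270
F* = 0.9468 · e^(0.0270 × 1) = 0.9468 · e^0.027000 = 0.9468 × 1.027368 = 0.9727
Market 0.9472 < fair 0.9727: forward underpriced → reverse cash-and-carry (short spot, go long the forward).
At maturity, profit = |F_mkt − F*| = |0.9472 − 0.9727| = 0.0255 per EUR (in CHF)

0.0255 per EUR (in CHF)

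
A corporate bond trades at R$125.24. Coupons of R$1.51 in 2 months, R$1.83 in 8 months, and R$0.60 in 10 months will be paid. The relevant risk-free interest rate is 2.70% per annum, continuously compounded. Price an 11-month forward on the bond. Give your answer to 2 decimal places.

PV(coupons) I = 1.51·e^(−0.0270·2/12) + 1.83·e^(−0.0270·8/12) + 0.60·e^(−0.0270·10/12)
I = 1.5032 + 1.7974 + 0.5867 = 3.8873
F = (S − I)·e^(rT) = (125.24 − 3.8873) · e^(0.0270·11/12)
= 121.3527 · e^0.024750 = 121.3527 × 1.025059 = R$124.39

R$124.39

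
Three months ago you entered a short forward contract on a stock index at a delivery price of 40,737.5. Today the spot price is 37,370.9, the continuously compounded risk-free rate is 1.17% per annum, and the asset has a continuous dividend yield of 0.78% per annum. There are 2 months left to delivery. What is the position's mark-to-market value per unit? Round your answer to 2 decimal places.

Current fair forward for the remaining 2 months: F = S·e^((r − q)·T), (r − q) = 0.0117 − 0.0078 = 0.0039
F = 37370.9 · e^(0.0039 × 2/12) = 37370.9 × 1.00065021 = 37395.1989
Value of long forward = (F − K)·e^(−rT) = (37395.1989 − 40737.5) · e^(−0.0117·2/12)
= -3342.3011 × 0.99805190 = -3335.79
Short position value = −(long value) = 3335.79

3335.79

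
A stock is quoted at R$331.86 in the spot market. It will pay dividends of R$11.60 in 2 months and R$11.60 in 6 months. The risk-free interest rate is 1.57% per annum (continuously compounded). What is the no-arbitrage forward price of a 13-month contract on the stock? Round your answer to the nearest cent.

PV(dividends) I = 11.60·e^(−0.0157·2/12) + 11.60·e^(−0.0157·6/12)
I = 11.5697 + 11.5093 = 23.0790
F = (S − I)·e^(rT) = (331.86 − 23.0790) · e^(0.0157·13/12)
= 308.7810 · e^0.017008 = 308.7810 × 1.017153 = R$314.08

R$314.08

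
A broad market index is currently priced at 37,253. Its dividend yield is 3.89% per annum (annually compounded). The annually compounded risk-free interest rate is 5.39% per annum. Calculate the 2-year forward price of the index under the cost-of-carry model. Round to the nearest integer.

F = S · (1+r)^T / (1+q)^T
= 37253 × 1.110705 / 1.079313 = 37253 × 1.029085
F = 38,337

38,337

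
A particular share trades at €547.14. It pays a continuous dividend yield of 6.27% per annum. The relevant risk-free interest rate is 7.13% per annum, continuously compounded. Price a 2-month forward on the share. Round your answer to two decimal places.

F = S·e^((r − q)T) = 547.14 · e^((0.0713 − 0.0627) × 2/12)
= 547.14 · e^0.001433 = 547.14 × 1.001434
F = €547.92

€547.92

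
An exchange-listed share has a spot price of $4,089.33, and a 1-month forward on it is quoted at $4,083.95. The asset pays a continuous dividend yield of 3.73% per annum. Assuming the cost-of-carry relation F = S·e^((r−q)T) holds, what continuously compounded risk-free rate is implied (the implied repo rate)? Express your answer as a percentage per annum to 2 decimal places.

2.15%

From F = S·e^((r−q)T): (r − q) = ln(F/S)/T
ln(4083.95/4089.33) = ln(0.998684) = -0.001317
(r − q) = -0.001317 / (1/12) = -0.015804
r = ln(F/S)/T + q = -0.015804 + 0.0373 = 0.021496
r = 2.15%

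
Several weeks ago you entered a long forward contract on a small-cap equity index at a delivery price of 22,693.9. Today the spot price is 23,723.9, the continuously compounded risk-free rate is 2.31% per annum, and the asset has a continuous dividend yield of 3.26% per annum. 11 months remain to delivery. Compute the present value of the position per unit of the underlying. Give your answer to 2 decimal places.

Current fair forward for the remaining 11 months: F = S·e^((r − q)·T), (r − q) = 0.0231 − 0.0326 = -0.0095
F = 23723.9 · e^(-0.0095 × 11/12) = 23723.9 × 0.99132947 = 23518.2012
Value of long forward = (F − K)·e^(−rT) = (23518.2012 − 22693.9) · e^(−0.0231·11/12)
= 824.3012 × 0.97904762 = 807.03

807.03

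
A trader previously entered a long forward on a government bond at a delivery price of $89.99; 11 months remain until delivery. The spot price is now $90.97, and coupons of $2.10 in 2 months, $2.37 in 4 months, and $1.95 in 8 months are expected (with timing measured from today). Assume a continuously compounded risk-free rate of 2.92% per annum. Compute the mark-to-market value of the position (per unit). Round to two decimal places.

-$2.99

PV(remaining coupons) I = 2.10·e^(−0.0292·2/12) + 2.37·e^(−0.0292·4/12) + 1.95·e^(−0.0292·8/12) = 6.3493
Current forward F = (S − I)·e^(rT) = (90.97 − 6.3493)·e^(0.0292·11/12) = 84.6207 × 1.027128 = 86.9163
Value (long) = (F − K)·e^(−rT) = (86.9163 − 89.99) × 0.973588 = -2.9925
Value = -$2.99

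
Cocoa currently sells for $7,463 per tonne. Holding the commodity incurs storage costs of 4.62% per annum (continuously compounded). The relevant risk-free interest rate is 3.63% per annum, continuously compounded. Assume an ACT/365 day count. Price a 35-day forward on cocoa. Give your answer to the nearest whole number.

Net carry = r + u − y = 0.0363 + 0.0462 − 0.0000 = 0.0825
F = S·e^((r+u−y)T) = 7463 · e^(0.0825 × 35/365) = 7463 · e^0.007911
= 7463 × 1.007942 = $7,522 per tonne

$7,522 per tonne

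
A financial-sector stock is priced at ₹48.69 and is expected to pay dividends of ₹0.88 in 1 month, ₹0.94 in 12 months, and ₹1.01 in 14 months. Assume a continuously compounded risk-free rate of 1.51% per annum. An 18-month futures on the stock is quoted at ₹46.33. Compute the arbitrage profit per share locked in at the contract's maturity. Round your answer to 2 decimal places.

PV(dividends) I = 0.88·e^(−0.0151·1/12) + 0.94·e^(−0.0151·12/12) + 1.01·e^(−0.0151·14/12) = 2.7972
Fair futures F* = (S − I)·e^(rT) = (48.69 − 2.7972)·e^0.022650 = 45.8928 × 1.022908 = 46.9441
Market ₹46.33 < fair 46.9441: forward underpriced → reverse cash-and-carry (short the stock, invest proceeds at r, pay the dividends, go long the forward).
Profit at T = |F_mkt − F*| = |46.33 − 46.9441| = ₹0.61 per share

₹0.61 per share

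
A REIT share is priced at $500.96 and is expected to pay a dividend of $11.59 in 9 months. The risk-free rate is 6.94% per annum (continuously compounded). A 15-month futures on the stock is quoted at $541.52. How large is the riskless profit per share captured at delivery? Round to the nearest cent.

$7.16 per share

PV(dividends) I = 11.59·e^(−0.0694·9/12) = 11.0022
Fair futures F* = (S − I)·e^(rT) = (500.96 − 11.0022)·e^0.086750 = 489.9578 × 1.090624 = 534.3597
Market $541.52 > fair 534.3597: forward overpriced → cash-and-carry (borrow at r, buy the stock and collect the dividends, short the forward).
Profit at T = |F_mkt − F*| = |541.52 − 534.3597| = $7.16 per share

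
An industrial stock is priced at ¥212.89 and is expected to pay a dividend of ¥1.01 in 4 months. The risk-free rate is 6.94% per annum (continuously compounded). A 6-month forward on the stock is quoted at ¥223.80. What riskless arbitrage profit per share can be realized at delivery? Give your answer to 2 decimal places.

PV(dividends) I = 1.01·e^(−0.0694·4/12) = 0.9869
Fair forward F* = (S − I)·e^(rT) = (212.89 − 0.9869)·e^0.034700 = 211.9031 × 1.035309 = 219.3852
Market ¥223.80 > fair 219.3852: forward overpriced → cash-and-carry (borrow at r, buy the stock and collect the dividends, short the forward).
Profit at T = |F_mkt − F*| = |223.80 − 219.3852| = ¥4.41 per share

¥4.41 per share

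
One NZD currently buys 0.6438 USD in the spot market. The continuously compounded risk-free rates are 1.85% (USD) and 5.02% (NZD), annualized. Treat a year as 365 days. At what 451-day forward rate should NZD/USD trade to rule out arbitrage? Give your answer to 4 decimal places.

0.6191

F = S·e^((r_USD − r_NZD)T) = 0.6438 · e^((0.0185 − 0.0502) × 451/365)
= 0.6438 · e^-0.039169 = 0.6438 × 0.961588
F = 0.6191 USD per NZD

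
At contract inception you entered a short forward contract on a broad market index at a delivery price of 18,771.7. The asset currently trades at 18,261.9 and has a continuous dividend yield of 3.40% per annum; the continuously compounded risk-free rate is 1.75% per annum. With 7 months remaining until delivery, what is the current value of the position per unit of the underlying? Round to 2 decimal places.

677.77

Current fair forward for the remaining 7 months: F = S·e^((r − q)·T), (r − q) = 0.0175 − 0.0340 = -0.0165
F = 18261.9 · e^(-0.0165 × 7/12) = 18261.9 × 0.99042117 = 18086.9724
Value of long forward = (F − K)·e^(−rT) = (18086.9724 − 18771.7) · e^(−0.0175·7/12)
= -684.7276 × 0.98984359 = -677.77
Short position value = −(long value) = 677.77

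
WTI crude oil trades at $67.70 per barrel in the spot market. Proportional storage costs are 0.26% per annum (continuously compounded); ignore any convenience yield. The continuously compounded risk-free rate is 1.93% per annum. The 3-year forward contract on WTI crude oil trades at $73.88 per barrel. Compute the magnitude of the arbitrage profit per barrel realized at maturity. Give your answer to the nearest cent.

Fair forward: F* = S·e^(carry·T), with carry = (r + u) = 0.0193 + 0.0026 = 0.0219
F* = 67.70 · e^(0.0219 × 3) = 67.70 · e^0.065700 = 67.70 × 1.067906 = $72.2972
Market $73.88 > fair $72.2972: forward overpriced → cash-and-carry (buy spot, short the forward).
At maturity, profit = |F_mkt − F*| = |73.88 − 72.2972| = $1.58 per barrel

$1.58 per barrel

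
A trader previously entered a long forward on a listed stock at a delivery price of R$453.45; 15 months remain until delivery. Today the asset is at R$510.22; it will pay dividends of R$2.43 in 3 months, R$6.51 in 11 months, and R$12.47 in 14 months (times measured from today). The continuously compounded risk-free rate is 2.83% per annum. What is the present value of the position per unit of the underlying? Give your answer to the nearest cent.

R$51.71

PV(remaining dividends) I = 2.43·e^(−0.0283·3/12) + 6.51·e^(−0.0283·11/12) + 12.47·e^(−0.0283·14/12) = 20.8212
Current forward F = (S − I)·e^(rT) = (510.22 − 20.8212)·e^(0.0283·15/12) = 489.3988 × 1.036008 = 507.0211
Value (long) = (F − K)·e^(−rT) = (507.0211 − 453.45) × 0.965243 = 51.7091
Value = R$51.71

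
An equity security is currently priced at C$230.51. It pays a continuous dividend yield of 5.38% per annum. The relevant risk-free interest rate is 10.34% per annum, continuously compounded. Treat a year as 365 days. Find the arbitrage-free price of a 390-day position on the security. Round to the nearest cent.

C$243.06

F = S·e^((r − q)T) = 230.51 · e^((0.1034 − 0.0538) × 390/365)
= 230.51 · e^0.052997 = 230.51 × 1.054426
F = C$243.06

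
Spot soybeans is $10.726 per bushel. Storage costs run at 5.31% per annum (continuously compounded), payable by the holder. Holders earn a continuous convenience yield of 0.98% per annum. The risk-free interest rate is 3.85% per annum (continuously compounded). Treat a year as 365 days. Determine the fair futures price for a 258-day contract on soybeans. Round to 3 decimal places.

$11.364 per bushel

Net carry = r + u − y = 0.0385 + 0.0531 − 0.0098 = 0.0818
F = S·e^((r+u−y)T) = 10.726 · e^(0.0818 × 258/365) = 10.726 · e^0.057820
= 10.726 × 1.059524 = $11.364 per bushel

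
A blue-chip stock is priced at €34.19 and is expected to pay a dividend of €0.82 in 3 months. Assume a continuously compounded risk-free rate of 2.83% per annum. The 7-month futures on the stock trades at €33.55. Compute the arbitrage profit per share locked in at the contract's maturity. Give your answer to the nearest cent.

PV(dividends) I = 0.82·e^(−0.0283·3/12) = 0.8142
Fair futures F* = (S − I)·e^(rT) = (34.19 − 0.8142)·e^0.016508 = 33.3758 × 1.016645 = 33.9313
Market €33.55 < fair 33.9313: forward underpriced → reverse cash-and-carry (short the stock, invest proceeds at r, pay the dividends, go long the forward).
Profit at T = |F_mkt − F*| = |33.55 − 33.9313| = €0.38 per share

€0.38 per share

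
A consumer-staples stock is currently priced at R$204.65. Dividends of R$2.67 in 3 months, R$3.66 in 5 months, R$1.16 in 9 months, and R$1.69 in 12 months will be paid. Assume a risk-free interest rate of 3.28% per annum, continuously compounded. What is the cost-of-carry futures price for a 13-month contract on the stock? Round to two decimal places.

PV(dividends) I = 2.67·e^(−0.0328·3/12) + 3.66·e^(−0.0328·5/12) + 1.16·e^(−0.0328·9/12) + 1.69·e^(−0.0328·12/12)
I = 2.6482 + 3.6103 + 1.1318 + 1.6355 = 9.0258
F = (S − I)·e^(rT) = (204.65 − 9.0258) · e^(0.0328·13/12)
= 195.6242 · e^0.035533 = 195.6242 × 1.036172 = R$202.70

R$202.70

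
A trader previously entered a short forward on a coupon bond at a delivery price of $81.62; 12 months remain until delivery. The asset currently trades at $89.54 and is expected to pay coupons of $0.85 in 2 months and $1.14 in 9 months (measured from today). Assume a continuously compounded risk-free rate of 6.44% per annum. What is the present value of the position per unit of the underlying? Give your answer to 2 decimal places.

-$11.08

PV(remaining coupons) I = 0.85·e^(−0.0644·2/12) + 1.14·e^(−0.0644·9/12) = 1.9272
Current forward F = (S − I)·e^(rT) = (89.54 − 1.9272)·e^(0.0644·12/12) = 87.6128 × 1.066519 = 93.4407
Value (long) = (F − K)·e^(−rT) = (93.4407 − 81.62) × 0.937630 = 11.0834
Short position value = −(long value) = -$11.08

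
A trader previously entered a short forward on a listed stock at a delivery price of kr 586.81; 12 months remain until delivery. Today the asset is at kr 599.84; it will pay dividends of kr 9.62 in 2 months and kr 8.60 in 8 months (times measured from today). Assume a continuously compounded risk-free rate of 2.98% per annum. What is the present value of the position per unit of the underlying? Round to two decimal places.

-kr 12.26

PV(remaining dividends) I = 9.62·e^(−0.0298·2/12) + 8.60·e^(−0.0298·8/12) = 18.0032
Current forward F = (S − I)·e^(rT) = (599.84 − 18.0032)·e^(0.0298·12/12) = 581.8368 × 1.030248 = 599.4362
Value (long) = (F − K)·e^(−rT) = (599.4362 − 586.81) × 0.970640 = 12.2555
Short position value = −(long value) = -kr 12.26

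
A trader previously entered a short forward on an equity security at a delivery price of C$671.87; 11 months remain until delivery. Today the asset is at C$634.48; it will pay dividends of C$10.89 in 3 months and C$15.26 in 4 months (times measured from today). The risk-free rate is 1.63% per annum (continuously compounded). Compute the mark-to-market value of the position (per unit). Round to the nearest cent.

PV(remaining dividends) I = 10.89·e^(−0.0163·3/12) + 15.26·e^(−0.0163·4/12) = 26.0230
Current forward F = (S − I)·e^(rT) = (634.48 − 26.0230)·e^(0.0163·11/12) = 608.4570 × 1.015054 = 617.6167
Value (long) = (F − K)·e^(−rT) = (617.6167 − 671.87) × 0.985169 = -53.4487
Short position value = −(long value) = C$53.45

C$53.45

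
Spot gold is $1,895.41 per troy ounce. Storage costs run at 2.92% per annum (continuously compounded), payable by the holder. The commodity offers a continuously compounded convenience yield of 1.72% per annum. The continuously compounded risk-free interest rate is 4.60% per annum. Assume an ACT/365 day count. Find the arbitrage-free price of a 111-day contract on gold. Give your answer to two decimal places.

Net carry = r + u − y = 0.0460 + 0.0292 − 0.0172 = 0.0580
F = S·e^((r+u−y)T) = 1895.41 · e^(0.0580 × 111/365) = 1895.41 · e^0.01763836
= 1895.41 × 1.01779483 = $1,929.14 per troy ounce

$1,929.14 per troy ounce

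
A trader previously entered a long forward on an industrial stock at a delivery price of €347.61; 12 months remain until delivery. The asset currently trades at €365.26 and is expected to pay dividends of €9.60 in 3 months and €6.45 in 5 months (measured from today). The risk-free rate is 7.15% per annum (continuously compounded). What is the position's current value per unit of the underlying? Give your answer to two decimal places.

€25.95

PV(remaining dividends) I = 9.60·e^(−0.0715·3/12) + 6.45·e^(−0.0715·5/12) = 15.6906
Current forward F = (S − I)·e^(rT) = (365.26 − 15.6906)·e^(0.0715·12/12) = 349.5694 × 1.074118 = 375.4788
Value (long) = (F − K)·e^(−rT) = (375.4788 − 347.61) × 0.930996 = 25.9457
Value = €25.95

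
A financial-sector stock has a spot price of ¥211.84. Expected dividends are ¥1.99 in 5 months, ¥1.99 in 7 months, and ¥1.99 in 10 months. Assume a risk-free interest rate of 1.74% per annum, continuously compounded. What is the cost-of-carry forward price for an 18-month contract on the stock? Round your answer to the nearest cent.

PV(dividends) I = 1.99·e^(−0.0174·5/12) + 1.99·e^(−0.0174·7/12) + 1.99·e^(−0.0174·10/12)
I = 1.9756 + 1.9699 + 1.9614 = 5.9069
F = (S − I)·e^(rT) = (211.84 − 5.9069) · e^(0.0174·18/12)
= 205.9331 · e^0.026100 = 205.9331 × 1.026444 = ¥211.38

¥211.38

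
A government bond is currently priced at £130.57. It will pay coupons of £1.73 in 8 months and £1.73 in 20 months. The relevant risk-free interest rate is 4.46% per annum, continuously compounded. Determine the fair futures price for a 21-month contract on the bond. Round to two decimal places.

PV(coupons) I = 1.73·e^(−0.0446·8/12) + 1.73·e^(−0.0446·20/12)
I = 1.6793 + 1.6061 = 3.2854
F = (S − I)·e^(rT) = (130.57 − 3.2854) · e^(0.0446·21/12)
= 127.2846 · e^0.078050 = 127.2846 × 1.081177 = £137.62

£137.62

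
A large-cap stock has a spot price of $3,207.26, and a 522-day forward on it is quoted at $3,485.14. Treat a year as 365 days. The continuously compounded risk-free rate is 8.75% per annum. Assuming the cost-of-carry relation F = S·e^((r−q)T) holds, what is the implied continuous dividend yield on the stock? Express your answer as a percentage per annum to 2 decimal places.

From F = S·e^((r−q)T): (r − q) = ln(F/S)/T
ln(3485.14/3207.26) = ln(1.086641) = 0.083091
(r − q) = 0.083091 / (522/365) = 0.058100
q = r − ln(F/S)/T = 0.0875 − 0.058100 = 0.029400
q = 2.94%

2.94%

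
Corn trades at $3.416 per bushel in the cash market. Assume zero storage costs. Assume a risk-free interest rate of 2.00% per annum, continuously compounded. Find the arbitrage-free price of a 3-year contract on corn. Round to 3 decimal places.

$3.627 per bushel

F = S·e^(rT) = 3.416 · e^(0.0200 × 3) = 3.416 · e^0.060000
= 3.416 × 1.061837 = $3.627 per bushel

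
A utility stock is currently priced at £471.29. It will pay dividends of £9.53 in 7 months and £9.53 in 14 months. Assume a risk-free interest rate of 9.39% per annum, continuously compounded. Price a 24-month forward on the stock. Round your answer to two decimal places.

£547.46

PV(dividends) I = 9.53·e^(−0.0939·7/12) + 9.53·e^(−0.0939·14/12)
I = 9.0220 + 8.5411 = 17.5631
F = (S − I)·e^(rT) = (471.29 − 17.5631) · e^(0.0939·24/12)
= 453.7269 · e^0.187800 = 453.7269 × 1.206592 = £547.46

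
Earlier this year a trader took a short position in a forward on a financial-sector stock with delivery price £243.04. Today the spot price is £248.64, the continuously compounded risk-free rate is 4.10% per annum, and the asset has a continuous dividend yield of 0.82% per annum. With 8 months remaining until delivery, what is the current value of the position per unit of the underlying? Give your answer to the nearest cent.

Current fair forward for the remaining 8 months: F = S·e^((r − q)·T), (r − q) = 0.0410 − 0.0082 = 0.0328
F = 248.64 · e^(0.0328 × 8/12) = 248.64 × 1.022107 = 254.1367
Value of long forward = (F − K)·e^(−rT) = (254.1367 − 243.04) · e^(−0.0410·8/12)
= 11.0967 × 0.973037 = 10.80
Short position value = −(long value) = -£10.80

-£10.80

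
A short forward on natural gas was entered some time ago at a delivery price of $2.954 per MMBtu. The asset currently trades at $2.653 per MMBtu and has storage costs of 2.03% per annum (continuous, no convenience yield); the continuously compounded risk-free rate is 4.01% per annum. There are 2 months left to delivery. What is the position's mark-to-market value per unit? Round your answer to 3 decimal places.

$0.272 per MMBtu

Current fair forward for the remaining 2 months: F = S·e^((r + u)·T), (r + u) = 0.0401 + 0.0203 = 0.0604
F = 2.653 · e^(0.0604 × 2/12) = 2.653 × 1.010118 = 2.6798
Value of long forward = (F − K)·e^(−rT) = (2.6798 − 2.954) · e^(−0.0401·2/12)
= -0.2742 × 0.993339 = -0.272
Short position value = −(long value) = $0.272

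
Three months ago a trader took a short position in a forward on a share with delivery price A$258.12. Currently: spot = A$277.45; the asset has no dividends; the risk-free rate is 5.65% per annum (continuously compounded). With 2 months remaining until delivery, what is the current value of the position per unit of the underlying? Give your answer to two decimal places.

Current fair forward for the remaining 2 months: F = S·e^(r·T), r = 0.0565
F = 277.45 · e^(0.0565 × 2/12) = 277.45 × 1.009461 = 280.0750
Value of long forward = (F − K)·e^(−rT) = (280.0750 − 258.12) · e^(−0.0565·2/12)
= 21.9550 × 0.990628 = 21.75
Short position value = −(long value) = -A$21.75

-A$21.75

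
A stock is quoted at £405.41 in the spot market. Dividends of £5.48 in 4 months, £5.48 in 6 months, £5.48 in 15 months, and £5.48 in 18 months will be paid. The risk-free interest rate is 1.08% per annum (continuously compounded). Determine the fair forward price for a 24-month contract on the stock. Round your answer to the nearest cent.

£392.08

PV(dividends) I = 5.48·e^(−0.0108·4/12) + 5.48·e^(−0.0108·6/12) + 5.48·e^(−0.0108·15/12) + 5.48·e^(−0.0108·18/12)
I = 5.4603 + 5.4505 + 5.4065 + 5.3919 = 21.7092
F = (S − I)·e^(rT) = (405.41 − 21.7092) · e^(0.0108·24/12)
= 383.7008 · e^0.021600 = 383.7008 × 1.021835 = £392.08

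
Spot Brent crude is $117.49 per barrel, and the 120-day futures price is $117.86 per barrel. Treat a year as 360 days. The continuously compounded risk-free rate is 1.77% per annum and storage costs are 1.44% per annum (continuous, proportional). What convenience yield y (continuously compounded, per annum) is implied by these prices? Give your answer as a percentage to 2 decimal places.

F = S·e^((r+u−y)T) ⇒ (r+u−y) = ln(F/S)/T
ln(117.86/117.49) = 0.003144; /T ⇒ 0.009432
y = r + u − ln(F/S)/T = 0.0177 + 0.0144 − 0.009432 = 0.022668
y = 2.27%

2.27%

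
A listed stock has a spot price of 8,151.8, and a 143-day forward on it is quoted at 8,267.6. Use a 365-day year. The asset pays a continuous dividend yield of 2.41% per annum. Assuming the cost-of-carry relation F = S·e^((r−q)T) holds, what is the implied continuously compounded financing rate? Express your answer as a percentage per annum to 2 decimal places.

6.01%

From F = S·e^((r−q)T): (r − q) = ln(F/S)/T
ln(8267.6/8151.8) = ln(1.014205) = 0.014105
(r − q) = 0.014105 / (143/365) = 0.036002
r = ln(F/S)/T + q = 0.036002 + 0.0241 = 0.060102
r = 6.01%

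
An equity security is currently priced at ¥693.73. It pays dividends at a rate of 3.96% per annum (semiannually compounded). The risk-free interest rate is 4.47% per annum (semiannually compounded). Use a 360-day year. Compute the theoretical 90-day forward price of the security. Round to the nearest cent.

F = S · (1+r/2)^(2T) / (1+q/2)^(2T)
= 693.73 × 1.011113 / 1.009851 = 693.73 × 1.001250
F = ¥694.60

¥694.60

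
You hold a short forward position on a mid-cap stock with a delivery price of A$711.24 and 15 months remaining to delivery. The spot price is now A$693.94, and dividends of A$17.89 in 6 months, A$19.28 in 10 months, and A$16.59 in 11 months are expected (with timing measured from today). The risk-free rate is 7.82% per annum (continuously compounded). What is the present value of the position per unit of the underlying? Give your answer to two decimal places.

A$1.78

PV(remaining dividends) I = 17.89·e^(−0.0782·6/12) + 19.28·e^(−0.0782·10/12) + 16.59·e^(−0.0782·11/12) = 50.7100
Current forward F = (S − I)·e^(rT) = (693.94 − 50.7100)·e^(0.0782·15/12) = 643.2300 × 1.102687 = 709.2814
Value (long) = (F − K)·e^(−rT) = (709.2814 − 711.24) × 0.906876 = -1.7762
Short position value = −(long value) = A$1.78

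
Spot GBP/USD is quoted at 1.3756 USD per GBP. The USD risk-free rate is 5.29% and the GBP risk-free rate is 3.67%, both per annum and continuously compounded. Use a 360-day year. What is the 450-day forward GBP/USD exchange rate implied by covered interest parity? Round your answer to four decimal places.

F = S·e^((r_USD − r_GBP)T) = 1.3756 · e^((0.0529 − 0.0367) × 450/360)
= 1.3756 · e^0.020250 = 1.3756 × 1.020456
F = 1.4037 USD per GBP

1.4037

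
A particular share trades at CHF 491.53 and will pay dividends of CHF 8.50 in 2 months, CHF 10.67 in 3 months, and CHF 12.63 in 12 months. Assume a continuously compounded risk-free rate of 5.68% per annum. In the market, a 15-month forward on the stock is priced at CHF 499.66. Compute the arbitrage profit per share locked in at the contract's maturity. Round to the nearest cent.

CHF 5.11 per share

PV(dividends) I = 8.50·e^(−0.0568·2/12) + 10.67·e^(−0.0568·3/12) + 12.63·e^(−0.0568·12/12) = 30.8721
Fair forward F* = (S − I)·e^(rT) = (491.53 − 30.8721)·e^0.071000 = 460.6579 × 1.073581 = 494.5536
Market CHF 499.66 > fair 494.5536: forward overpriced → cash-and-carry (borrow at r, buy the stock and collect the dividends, short the forward).
Profit at T = |F_mkt − F*| = |499.66 − 494.5536| = CHF 5.11 per share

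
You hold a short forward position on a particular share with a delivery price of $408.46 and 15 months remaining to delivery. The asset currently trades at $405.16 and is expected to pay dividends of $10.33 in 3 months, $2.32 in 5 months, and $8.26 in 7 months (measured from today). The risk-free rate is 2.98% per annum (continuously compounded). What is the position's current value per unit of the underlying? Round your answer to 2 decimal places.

$9.03

PV(remaining dividends) I = 10.33·e^(−0.0298·3/12) + 2.32·e^(−0.0298·5/12) + 8.26·e^(−0.0298·7/12) = 20.6624
Current forward F = (S − I)·e^(rT) = (405.16 − 20.6624)·e^(0.0298·15/12) = 384.4976 × 1.037952 = 399.0901
Value (long) = (F − K)·e^(−rT) = (399.0901 − 408.46) × 0.963435 = -9.0273
Short position value = −(long value) = $9.03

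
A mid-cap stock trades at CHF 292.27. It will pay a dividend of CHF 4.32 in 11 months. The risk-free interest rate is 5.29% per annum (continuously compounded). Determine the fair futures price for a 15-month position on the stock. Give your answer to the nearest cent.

PV(dividends) I = 4.32·e^(−0.0529·11/12)
I = 4.1155
F = (S − I)·e^(rT) = (292.27 − 4.1155) · e^(0.0529·15/12)
= 288.1545 · e^0.066125 = 288.1545 × 1.068360 = CHF 307.85

CHF 307.85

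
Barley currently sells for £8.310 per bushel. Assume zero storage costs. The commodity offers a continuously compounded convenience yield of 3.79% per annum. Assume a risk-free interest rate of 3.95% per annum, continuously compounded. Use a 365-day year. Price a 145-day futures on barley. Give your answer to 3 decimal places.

Net carry = r + u − y = 0.0395 + 0.0000 − 0.0379 = 0.0016
F = S·e^((r+u−y)T) = 8.310 · e^(0.0016 × 145/365) = 8.310 · e^0.000636
= 8.310 × 1.000636 = £8.315 per bushel

£8.315 per bushel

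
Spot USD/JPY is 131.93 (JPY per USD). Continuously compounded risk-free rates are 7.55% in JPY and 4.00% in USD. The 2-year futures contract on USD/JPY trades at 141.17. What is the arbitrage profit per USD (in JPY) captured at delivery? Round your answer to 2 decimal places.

Fair futures: F* = S·e^(carry·T), with carry = (r_JPY − r_USD) = 0.0755 − 0.0400 = 0.0355
F* = 131.93 · e^(0.0355 × 2) = 131.93 · e^0.071000 = 131.93 × 1.073581 = 141.6375
Market 141.17 < fair 141.6375: forward underpriced → reverse cash-and-carry (short spot, go long the forward).
At maturity, profit = |F_mkt − F*| = |141.17 − 141.6375| = 0.47 per USD (in JPY)

0.47 per USD (in JPY)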